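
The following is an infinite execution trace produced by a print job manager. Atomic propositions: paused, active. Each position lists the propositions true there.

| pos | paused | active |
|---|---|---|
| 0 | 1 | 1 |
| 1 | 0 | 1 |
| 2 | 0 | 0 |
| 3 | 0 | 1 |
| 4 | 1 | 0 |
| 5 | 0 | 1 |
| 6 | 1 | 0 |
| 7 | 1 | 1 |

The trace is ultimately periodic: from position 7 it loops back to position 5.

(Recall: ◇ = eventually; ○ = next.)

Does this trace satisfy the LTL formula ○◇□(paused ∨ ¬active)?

Does not hold

The position after 0 is 1; ◇□(paused ∨ ¬active) is false there.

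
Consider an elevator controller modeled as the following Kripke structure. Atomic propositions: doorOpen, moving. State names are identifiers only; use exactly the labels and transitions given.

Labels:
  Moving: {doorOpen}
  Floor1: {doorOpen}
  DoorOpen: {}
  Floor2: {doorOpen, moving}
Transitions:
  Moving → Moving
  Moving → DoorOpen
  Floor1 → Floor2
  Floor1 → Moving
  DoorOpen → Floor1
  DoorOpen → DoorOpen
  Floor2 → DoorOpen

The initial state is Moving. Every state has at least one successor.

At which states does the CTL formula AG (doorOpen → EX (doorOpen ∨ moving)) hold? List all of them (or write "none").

none

States satisfying doorOpen → EX (doorOpen ∨ moving): {Moving, Floor1, DoorOpen}.
States satisfying AG (doorOpen → EX (doorOpen ∨ moving)): ∅.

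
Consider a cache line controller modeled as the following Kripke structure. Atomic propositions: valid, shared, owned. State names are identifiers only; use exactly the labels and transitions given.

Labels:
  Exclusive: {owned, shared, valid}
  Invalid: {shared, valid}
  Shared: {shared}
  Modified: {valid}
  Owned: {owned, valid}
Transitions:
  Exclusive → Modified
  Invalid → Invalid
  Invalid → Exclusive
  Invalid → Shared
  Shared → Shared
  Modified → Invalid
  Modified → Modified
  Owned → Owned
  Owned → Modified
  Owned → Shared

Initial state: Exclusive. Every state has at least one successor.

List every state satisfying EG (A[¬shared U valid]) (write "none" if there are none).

{Exclusive, Invalid, Modified, Owned}

States satisfying A[¬shared U valid]: {Exclusive, Invalid, Modified, Owned}.
States satisfying EG (A[¬shared U valid]): {Exclusive, Invalid, Modified, Owned}.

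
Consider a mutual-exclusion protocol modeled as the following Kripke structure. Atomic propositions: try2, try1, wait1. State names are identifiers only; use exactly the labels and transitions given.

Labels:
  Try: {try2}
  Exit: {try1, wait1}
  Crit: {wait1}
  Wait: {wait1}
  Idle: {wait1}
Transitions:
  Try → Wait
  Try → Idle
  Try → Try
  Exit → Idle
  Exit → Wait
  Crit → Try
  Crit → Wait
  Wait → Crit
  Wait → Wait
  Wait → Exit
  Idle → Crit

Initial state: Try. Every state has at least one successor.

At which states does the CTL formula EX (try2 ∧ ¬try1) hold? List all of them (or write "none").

{Try, Crit}

States satisfying try2 ∧ ¬try1: {Try}.
States satisfying EX (try2 ∧ ¬try1): {Try, Crit}.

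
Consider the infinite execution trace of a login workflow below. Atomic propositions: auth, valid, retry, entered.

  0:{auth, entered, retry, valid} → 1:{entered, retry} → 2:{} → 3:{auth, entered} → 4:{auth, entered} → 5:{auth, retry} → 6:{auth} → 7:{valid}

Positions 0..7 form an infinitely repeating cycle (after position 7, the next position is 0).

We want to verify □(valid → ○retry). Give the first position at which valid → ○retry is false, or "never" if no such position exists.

valid → ○retry holds at every position 0..7, and those are all the positions the trace ever visits, so the invariant □(valid → ○retry) is never violated.

never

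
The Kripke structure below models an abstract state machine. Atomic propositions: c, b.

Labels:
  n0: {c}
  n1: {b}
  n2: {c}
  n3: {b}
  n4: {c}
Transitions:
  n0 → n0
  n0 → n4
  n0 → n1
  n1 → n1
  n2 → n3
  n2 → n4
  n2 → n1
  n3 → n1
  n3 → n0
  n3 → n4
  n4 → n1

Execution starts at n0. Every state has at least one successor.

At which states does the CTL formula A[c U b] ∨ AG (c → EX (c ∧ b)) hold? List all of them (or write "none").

States satisfying c: {n0, n2, n4}.
States satisfying b: {n1, n3}.
States satisfying A[c U b]: {n1, n2, n3, n4}.
States satisfying c → EX (c ∧ b): {n1, n3}.
States satisfying AG (c → EX (c ∧ b)): {n1}.
States satisfying A[c U b] ∨ AG (c → EX (c ∧ b)): {n1, n2, n3, n4}.

{n1, n2, n3, n4}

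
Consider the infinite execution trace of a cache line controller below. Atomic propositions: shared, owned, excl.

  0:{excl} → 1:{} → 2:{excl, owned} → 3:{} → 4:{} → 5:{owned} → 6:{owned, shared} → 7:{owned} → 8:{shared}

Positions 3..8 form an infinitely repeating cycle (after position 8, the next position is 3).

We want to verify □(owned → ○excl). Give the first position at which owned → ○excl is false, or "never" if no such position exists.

2

Check owned → ○excl at each position in order: 0 ✓, 1 ✓.
At position 2 the labels are {excl, owned} and the next position 3 has {}, so owned → ○excl is false there. This is the first violation.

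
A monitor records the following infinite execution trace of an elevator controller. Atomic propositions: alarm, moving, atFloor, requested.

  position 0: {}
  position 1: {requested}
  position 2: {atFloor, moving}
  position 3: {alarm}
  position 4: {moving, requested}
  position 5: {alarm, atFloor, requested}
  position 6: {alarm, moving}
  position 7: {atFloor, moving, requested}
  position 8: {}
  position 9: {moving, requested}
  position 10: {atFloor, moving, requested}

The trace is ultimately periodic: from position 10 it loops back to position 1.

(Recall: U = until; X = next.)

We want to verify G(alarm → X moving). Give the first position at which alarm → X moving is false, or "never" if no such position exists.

never

alarm → X moving holds at every position 0..10, and those are all the positions the trace ever visits, so the invariant G(alarm → X moving) is never violated.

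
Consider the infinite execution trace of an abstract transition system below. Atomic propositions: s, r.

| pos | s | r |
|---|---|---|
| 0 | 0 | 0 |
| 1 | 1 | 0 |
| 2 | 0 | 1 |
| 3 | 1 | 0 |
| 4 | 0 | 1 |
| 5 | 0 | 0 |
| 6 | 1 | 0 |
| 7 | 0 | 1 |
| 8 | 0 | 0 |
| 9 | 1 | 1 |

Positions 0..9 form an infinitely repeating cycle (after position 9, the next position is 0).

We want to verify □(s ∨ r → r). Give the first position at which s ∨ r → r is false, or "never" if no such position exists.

1

Check s ∨ r → r at each position in order: 0 ✓.
At position 1 the labels are {s}, so s ∨ r → r is false there. This is the first violation.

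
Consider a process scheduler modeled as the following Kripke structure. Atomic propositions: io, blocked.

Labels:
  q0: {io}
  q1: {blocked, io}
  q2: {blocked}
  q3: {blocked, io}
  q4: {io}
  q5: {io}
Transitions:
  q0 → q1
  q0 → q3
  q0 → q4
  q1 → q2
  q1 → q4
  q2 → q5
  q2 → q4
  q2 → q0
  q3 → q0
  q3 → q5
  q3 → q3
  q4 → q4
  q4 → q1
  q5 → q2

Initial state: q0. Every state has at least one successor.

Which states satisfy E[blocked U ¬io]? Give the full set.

States satisfying blocked: {q1, q2, q3}.
States satisfying ¬io: {q2}.
States satisfying E[blocked U ¬io]: {q1, q2}.

{q1, q2}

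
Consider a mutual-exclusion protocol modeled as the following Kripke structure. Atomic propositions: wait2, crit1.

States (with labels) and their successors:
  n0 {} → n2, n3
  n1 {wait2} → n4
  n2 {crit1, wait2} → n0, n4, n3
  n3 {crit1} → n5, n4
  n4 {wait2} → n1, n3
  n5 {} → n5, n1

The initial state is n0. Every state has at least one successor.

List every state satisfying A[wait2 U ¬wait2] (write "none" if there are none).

States satisfying wait2: {n1, n2, n4}.
States satisfying ¬wait2: {n0, n3, n5}.
States satisfying A[wait2 U ¬wait2]: {n0, n3, n5}.

{n0, n3, n5}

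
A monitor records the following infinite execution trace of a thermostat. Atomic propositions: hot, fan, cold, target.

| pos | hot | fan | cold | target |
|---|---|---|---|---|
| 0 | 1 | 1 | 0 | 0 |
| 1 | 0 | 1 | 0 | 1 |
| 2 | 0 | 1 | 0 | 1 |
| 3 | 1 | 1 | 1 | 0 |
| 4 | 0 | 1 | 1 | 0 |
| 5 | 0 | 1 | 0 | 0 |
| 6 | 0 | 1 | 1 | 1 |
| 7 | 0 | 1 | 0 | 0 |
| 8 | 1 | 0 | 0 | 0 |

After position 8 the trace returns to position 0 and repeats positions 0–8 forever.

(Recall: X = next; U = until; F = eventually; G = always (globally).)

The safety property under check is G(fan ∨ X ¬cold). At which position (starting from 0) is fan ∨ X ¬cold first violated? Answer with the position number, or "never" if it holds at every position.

fan ∨ X ¬cold holds at every position 0..8, and those are all the positions the trace ever visits, so the invariant G(fan ∨ X ¬cold) is never violated.

never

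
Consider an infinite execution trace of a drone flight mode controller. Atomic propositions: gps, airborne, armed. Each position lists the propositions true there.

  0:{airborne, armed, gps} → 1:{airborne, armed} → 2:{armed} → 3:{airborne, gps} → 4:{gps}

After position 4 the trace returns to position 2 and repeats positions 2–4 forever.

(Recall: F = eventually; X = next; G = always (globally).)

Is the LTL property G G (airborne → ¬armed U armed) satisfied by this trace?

Holds

G (airborne → ¬armed U armed) holds at every position 0..4, and those are all positions ever visited, so G G (airborne → ¬armed U armed) holds.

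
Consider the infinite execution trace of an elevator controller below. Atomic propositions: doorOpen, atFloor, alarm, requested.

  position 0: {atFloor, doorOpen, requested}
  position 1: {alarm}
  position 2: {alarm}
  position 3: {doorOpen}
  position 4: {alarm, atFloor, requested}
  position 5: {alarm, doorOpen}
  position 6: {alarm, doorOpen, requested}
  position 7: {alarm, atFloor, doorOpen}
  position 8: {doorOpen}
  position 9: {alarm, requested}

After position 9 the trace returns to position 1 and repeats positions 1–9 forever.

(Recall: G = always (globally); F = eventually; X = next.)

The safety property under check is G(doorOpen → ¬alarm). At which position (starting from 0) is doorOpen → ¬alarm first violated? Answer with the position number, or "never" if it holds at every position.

Check doorOpen → ¬alarm at each position in order: 0 ✓, 1 ✓, 2 ✓, 3 ✓, 4 ✓.
At position 5 the labels are {alarm, doorOpen}, so doorOpen → ¬alarm is false there. This is the first violation.

5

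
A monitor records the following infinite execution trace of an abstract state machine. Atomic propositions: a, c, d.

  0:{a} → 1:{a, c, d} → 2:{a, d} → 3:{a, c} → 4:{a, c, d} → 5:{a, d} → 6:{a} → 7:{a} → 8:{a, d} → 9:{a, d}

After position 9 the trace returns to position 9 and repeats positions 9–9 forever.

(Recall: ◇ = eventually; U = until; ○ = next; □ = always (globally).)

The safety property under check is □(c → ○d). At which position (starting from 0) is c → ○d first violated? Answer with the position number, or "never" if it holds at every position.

c → ○d holds at every position 0..9, and those are all the positions the trace ever visits, so the invariant □(c → ○d) is never violated.

never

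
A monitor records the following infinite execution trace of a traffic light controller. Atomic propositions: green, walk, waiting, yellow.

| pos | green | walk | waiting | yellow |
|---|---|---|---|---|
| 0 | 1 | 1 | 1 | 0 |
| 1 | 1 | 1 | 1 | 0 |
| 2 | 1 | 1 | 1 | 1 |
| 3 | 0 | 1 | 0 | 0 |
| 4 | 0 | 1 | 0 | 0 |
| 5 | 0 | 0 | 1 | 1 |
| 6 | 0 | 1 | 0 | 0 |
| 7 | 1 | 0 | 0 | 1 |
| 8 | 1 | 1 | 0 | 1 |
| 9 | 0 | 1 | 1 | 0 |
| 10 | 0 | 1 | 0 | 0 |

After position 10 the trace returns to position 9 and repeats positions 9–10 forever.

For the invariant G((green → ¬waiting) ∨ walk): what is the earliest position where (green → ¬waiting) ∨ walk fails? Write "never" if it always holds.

never

(green → ¬waiting) ∨ walk holds at every position 0..10, and those are all the positions the trace ever visits, so the invariant G((green → ¬waiting) ∨ walk) is never violated.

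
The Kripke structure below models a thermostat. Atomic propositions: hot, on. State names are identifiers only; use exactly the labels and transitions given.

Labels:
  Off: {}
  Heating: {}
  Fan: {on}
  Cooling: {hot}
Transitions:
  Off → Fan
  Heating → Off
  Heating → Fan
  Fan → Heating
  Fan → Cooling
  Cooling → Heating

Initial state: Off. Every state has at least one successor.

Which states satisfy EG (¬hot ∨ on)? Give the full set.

{Off, Heating, Fan}

States satisfying ¬hot ∨ on: {Off, Heating, Fan}.
States satisfying EG (¬hot ∨ on): {Off, Heating, Fan}.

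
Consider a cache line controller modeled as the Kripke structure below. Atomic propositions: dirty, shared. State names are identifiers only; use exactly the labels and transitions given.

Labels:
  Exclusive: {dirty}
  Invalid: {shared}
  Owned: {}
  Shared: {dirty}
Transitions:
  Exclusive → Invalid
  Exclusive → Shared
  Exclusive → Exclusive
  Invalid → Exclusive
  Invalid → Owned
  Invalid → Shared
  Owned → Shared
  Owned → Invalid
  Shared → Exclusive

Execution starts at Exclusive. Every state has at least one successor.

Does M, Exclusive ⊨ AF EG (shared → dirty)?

States satisfying EG (shared → dirty): {Exclusive, Owned, Shared}.
States satisfying AF EG (shared → dirty): {Exclusive, Invalid, Owned, Shared}.
Exclusive ∈ Sat(AF EG (shared → dirty)).

Yes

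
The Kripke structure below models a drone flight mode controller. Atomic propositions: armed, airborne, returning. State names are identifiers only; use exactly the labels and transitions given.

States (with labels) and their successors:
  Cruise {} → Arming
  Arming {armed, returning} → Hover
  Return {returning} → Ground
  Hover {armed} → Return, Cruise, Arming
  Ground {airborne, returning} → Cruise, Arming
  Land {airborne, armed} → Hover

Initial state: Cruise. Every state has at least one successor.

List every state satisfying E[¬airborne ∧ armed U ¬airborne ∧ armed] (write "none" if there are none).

States satisfying ¬airborne ∧ armed: {Arming, Hover}.
States satisfying E[¬airborne ∧ armed U ¬airborne ∧ armed]: {Arming, Hover}.

{Arming, Hover}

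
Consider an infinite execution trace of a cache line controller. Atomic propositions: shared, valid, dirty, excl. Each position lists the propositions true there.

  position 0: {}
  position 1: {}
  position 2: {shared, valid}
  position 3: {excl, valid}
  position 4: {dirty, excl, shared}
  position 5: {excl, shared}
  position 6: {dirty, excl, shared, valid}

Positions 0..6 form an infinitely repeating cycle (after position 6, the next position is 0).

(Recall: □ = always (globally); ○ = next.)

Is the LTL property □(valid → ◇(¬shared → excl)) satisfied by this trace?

Holds

valid → ◇(¬shared → excl) holds at every position 0..6, and those are all positions ever visited, so □(valid → ◇(¬shared → excl)) holds.
Positions where valid holds: 2, 3, 6.
Check ◇(¬shared → excl) at each: 2→ok, 3→ok, 6→ok.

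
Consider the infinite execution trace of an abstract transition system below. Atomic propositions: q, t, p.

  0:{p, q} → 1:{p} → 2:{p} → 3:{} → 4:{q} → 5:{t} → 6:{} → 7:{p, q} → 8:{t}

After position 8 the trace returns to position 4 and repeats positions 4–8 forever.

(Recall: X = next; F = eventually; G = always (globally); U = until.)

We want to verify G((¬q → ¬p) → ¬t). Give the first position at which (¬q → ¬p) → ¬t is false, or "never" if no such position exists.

5

Check (¬q → ¬p) → ¬t at each position in order: 0 ✓, 1 ✓, 2 ✓, 3 ✓, 4 ✓.
At position 5 the labels are {t}, so (¬q → ¬p) → ¬t is false there. This is the first violation.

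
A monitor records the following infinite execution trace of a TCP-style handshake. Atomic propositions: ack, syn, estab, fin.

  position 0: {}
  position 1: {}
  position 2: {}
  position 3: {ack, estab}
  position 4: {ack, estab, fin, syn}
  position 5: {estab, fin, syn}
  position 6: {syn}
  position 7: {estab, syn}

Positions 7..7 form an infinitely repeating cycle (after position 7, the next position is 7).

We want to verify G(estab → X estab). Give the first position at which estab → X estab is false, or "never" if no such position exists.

Check estab → X estab at each position in order: 0 ✓, 1 ✓, 2 ✓, 3 ✓, 4 ✓.
At position 5 the labels are {estab, fin, syn} and the next position 6 has {syn}, so estab → X estab is false there. This is the first violation.

5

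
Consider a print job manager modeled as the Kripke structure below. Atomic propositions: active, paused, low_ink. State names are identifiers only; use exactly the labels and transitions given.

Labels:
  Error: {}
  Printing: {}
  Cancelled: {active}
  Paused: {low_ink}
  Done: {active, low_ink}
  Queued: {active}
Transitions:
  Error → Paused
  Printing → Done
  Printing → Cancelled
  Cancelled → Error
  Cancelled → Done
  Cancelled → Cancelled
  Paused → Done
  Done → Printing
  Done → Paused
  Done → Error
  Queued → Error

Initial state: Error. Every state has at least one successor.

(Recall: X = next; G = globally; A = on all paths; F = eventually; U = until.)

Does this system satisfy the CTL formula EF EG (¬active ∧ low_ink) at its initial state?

States satisfying EG (¬active ∧ low_ink): ∅.
States satisfying EF EG (¬active ∧ low_ink): ∅.
No suitable path/successor from Error witnesses the formula.
Error ∉ Sat(EF EG (¬active ∧ low_ink)).

No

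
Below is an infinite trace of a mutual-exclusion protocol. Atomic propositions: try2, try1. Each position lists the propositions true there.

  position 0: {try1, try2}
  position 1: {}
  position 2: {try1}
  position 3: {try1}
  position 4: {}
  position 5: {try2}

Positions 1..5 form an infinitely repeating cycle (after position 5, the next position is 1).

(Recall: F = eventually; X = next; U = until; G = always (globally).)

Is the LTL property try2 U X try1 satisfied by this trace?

Walking from position 0: X try1 first holds at position 1, and try2 holds at every earlier position along the way, so try2 U X try1 holds.

Holds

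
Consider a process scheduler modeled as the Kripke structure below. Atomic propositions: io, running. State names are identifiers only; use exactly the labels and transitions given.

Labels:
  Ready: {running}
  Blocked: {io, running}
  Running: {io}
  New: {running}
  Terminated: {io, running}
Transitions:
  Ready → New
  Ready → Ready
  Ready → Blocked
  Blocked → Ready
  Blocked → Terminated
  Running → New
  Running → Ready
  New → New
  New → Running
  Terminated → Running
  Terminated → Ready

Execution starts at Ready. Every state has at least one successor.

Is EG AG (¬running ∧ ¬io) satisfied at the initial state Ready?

No

States satisfying AG (¬running ∧ ¬io): ∅.
States satisfying EG AG (¬running ∧ ¬io): ∅.
No suitable path/successor from Ready witnesses the formula.
Ready ∉ Sat(EG AG (¬running ∧ ¬io)).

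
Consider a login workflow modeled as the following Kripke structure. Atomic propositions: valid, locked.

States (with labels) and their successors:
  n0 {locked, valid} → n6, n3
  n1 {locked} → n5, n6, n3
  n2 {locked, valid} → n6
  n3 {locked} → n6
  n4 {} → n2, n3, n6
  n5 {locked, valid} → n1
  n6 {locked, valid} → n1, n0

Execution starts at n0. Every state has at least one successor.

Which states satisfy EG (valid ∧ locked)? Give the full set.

States satisfying valid ∧ locked: {n0, n2, n5, n6}.
States satisfying EG (valid ∧ locked): {n0, n2, n6}.

{n0, n2, n6}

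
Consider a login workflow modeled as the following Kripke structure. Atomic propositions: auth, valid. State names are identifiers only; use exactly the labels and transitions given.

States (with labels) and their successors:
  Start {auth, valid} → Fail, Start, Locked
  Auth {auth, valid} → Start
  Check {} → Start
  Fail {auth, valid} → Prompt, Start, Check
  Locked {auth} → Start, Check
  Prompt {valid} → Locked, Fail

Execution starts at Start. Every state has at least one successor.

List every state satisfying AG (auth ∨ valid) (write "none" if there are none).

States satisfying auth ∨ valid: {Start, Auth, Fail, Locked, Prompt}.
States satisfying AG (auth ∨ valid): ∅.

none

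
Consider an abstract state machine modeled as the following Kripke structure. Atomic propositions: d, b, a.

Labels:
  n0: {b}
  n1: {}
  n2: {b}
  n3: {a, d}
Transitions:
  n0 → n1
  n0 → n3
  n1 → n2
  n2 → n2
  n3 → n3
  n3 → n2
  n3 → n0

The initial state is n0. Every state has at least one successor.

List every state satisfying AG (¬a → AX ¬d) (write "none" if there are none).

{n1, n2}

States satisfying ¬a → AX ¬d: {n1, n2, n3}.
States satisfying AG (¬a → AX ¬d): {n1, n2}.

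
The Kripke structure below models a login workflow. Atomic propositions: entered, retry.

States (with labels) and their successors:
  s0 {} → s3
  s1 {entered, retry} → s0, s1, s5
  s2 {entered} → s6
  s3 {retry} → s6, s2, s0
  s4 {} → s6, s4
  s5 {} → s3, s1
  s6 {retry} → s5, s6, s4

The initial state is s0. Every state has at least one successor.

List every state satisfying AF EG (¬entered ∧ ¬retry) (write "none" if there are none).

States satisfying EG (¬entered ∧ ¬retry): {s4}.
States satisfying AF EG (¬entered ∧ ¬retry): {s4}.

{s4}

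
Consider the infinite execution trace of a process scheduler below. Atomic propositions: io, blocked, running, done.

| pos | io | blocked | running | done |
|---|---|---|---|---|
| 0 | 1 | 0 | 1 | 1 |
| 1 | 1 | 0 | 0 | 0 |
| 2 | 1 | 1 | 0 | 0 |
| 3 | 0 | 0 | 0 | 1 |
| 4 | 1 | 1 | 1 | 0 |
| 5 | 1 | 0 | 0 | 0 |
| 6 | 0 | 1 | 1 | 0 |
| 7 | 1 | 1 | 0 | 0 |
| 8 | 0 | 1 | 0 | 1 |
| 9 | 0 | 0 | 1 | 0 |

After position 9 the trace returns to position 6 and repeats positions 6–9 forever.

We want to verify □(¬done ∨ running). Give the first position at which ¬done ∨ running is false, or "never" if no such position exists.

3

Check ¬done ∨ running at each position in order: 0 ✓, 1 ✓, 2 ✓.
At position 3 the labels are {done}, so ¬done ∨ running is false there. This is the first violation.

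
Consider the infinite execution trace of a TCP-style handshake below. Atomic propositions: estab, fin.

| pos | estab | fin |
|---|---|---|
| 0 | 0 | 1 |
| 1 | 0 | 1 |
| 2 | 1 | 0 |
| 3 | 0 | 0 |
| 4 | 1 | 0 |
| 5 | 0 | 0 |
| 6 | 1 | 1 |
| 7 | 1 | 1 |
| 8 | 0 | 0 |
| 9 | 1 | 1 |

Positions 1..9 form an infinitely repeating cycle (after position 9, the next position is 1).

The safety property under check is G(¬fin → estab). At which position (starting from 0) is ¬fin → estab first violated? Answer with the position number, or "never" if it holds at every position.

Check ¬fin → estab at each position in order: 0 ✓, 1 ✓, 2 ✓.
At position 3 the labels are {}, so ¬fin → estab is false there. This is the first violation.

3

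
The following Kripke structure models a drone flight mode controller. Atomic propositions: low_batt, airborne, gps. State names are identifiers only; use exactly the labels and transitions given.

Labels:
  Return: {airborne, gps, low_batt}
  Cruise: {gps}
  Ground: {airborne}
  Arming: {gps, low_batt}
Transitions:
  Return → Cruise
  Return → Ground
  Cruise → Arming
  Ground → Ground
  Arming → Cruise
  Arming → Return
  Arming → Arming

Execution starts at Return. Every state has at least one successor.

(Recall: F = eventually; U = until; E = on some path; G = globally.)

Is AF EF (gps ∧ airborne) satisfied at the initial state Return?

Yes

States satisfying EF (gps ∧ airborne): {Return, Cruise, Arming}.
States satisfying AF EF (gps ∧ airborne): {Return, Cruise, Arming}.
Return ∈ Sat(AF EF (gps ∧ airborne)).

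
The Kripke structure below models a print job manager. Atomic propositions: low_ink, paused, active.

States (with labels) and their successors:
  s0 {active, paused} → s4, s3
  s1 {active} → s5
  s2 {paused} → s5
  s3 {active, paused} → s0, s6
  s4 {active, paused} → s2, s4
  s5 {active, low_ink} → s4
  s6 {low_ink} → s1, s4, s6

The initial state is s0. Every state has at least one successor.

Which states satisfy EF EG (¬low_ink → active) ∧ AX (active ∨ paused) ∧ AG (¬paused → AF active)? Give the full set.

{s1, s2, s4, s5}

States satisfying EG (¬low_ink → active): {s0, s1, s3, s4, s5, s6}.
States satisfying EF EG (¬low_ink → active): {s0, s1, s2, s3, s4, s5, s6}.
States satisfying active ∨ paused: {s0, s1, s2, s3, s4, s5}.
States satisfying AX (active ∨ paused): {s0, s1, s2, s4, s5}.
States satisfying EF EG (¬low_ink → active) ∧ AX (active ∨ paused): {s0, s1, s2, s4, s5}.
States satisfying ¬paused → AF active: {s0, s1, s2, s3, s4, s5}.
States satisfying AG (¬paused → AF active): {s1, s2, s4, s5}.
States satisfying EF EG (¬low_ink → active) ∧ AX (active ∨ paused) ∧ AG (¬paused → AF active): {s1, s2, s4, s5}.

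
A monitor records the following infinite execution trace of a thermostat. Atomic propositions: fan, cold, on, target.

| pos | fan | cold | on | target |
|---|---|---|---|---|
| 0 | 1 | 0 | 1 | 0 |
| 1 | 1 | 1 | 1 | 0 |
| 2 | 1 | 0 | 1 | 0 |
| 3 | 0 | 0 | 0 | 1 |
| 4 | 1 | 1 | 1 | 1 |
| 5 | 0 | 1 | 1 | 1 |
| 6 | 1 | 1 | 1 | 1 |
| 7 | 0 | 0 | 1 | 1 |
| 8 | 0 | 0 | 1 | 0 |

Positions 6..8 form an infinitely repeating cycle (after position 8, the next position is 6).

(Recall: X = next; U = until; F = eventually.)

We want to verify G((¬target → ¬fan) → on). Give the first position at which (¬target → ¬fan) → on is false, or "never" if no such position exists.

Check (¬target → ¬fan) → on at each position in order: 0 ✓, 1 ✓, 2 ✓.
At position 3 the labels are {target}, so (¬target → ¬fan) → on is false there. This is the first violation.

3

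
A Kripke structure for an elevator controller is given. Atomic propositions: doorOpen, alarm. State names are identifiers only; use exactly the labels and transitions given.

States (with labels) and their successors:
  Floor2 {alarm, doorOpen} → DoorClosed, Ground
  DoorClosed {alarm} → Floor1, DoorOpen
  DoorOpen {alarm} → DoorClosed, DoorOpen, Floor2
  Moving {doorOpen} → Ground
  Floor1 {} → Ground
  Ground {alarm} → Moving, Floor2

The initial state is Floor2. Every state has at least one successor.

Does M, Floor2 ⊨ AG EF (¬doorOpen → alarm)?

States satisfying EF (¬doorOpen → alarm): {Floor2, DoorClosed, DoorOpen, Moving, Floor1, Ground}.
States satisfying AG EF (¬doorOpen → alarm): {Floor2, DoorClosed, DoorOpen, Moving, Floor1, Ground}.
Every state reachable from Floor2 satisfies EF (¬doorOpen → alarm).
Floor2 ∈ Sat(AG EF (¬doorOpen → alarm)).

Yes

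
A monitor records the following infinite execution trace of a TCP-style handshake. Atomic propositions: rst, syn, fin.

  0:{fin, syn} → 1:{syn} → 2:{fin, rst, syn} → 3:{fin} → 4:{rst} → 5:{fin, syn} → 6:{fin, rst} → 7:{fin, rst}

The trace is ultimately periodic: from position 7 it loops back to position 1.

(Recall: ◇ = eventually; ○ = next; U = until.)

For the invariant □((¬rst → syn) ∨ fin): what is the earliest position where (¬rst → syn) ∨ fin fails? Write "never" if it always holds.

(¬rst → syn) ∨ fin holds at every position 0..7, and those are all the positions the trace ever visits, so the invariant □((¬rst → syn) ∨ fin) is never violated.

never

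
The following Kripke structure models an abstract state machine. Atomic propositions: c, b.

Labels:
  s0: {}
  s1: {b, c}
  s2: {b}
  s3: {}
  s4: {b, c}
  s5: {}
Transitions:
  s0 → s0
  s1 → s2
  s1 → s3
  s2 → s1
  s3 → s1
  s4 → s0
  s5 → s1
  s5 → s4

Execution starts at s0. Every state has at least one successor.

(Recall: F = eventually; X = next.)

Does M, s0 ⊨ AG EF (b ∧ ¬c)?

States satisfying EF (b ∧ ¬c): {s1, s2, s3, s5}.
States satisfying AG EF (b ∧ ¬c): {s1, s2, s3}.
s0 is reachable from s0 and violates EF (b ∧ ¬c), so AG fails at s0.
s0 ∉ Sat(AG EF (b ∧ ¬c)).

No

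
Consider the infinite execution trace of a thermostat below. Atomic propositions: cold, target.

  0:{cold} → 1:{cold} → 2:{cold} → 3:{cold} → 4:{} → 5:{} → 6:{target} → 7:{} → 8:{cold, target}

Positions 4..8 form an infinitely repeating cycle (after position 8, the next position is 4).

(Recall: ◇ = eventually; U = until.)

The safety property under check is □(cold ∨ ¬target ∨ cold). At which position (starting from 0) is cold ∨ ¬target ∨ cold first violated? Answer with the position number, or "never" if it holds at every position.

Check cold ∨ ¬target ∨ cold at each position in order: 0 ✓, 1 ✓, 2 ✓, 3 ✓, 4 ✓, 5 ✓.
At position 6 the labels are {target}, so cold ∨ ¬target ∨ cold is false there. This is the first violation.

6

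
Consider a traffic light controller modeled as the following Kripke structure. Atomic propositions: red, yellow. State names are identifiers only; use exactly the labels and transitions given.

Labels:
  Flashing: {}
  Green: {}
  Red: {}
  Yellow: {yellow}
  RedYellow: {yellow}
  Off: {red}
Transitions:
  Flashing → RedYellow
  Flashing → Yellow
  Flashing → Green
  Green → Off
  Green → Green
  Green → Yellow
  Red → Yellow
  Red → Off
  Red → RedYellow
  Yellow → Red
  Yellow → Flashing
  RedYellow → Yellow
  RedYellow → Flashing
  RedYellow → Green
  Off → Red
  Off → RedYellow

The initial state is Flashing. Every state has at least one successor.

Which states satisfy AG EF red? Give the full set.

States satisfying EF red: {Flashing, Green, Red, Yellow, RedYellow, Off}.
States satisfying AG EF red: {Flashing, Green, Red, Yellow, RedYellow, Off}.

{Flashing, Green, Red, Yellow, RedYellow, Off}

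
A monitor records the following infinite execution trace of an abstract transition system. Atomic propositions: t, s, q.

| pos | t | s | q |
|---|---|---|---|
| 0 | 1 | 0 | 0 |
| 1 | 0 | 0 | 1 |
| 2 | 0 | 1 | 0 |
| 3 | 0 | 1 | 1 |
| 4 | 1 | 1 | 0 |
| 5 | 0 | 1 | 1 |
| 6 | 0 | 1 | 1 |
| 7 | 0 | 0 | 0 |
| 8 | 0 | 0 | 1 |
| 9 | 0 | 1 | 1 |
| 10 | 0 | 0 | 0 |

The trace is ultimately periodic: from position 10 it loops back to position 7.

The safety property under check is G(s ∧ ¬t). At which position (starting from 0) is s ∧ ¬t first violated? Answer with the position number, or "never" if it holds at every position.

At position 0 the labels are {t}, so s ∧ ¬t is false there. This is the first violation.

0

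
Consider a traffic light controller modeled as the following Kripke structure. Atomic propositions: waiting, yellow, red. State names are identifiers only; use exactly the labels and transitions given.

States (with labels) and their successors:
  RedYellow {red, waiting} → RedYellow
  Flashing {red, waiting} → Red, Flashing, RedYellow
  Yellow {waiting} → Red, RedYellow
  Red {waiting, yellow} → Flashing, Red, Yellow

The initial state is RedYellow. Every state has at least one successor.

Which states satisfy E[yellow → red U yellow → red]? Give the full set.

States satisfying yellow → red: {RedYellow, Flashing, Yellow}.
States satisfying E[yellow → red U yellow → red]: {RedYellow, Flashing, Yellow}.

{RedYellow, Flashing, Yellow}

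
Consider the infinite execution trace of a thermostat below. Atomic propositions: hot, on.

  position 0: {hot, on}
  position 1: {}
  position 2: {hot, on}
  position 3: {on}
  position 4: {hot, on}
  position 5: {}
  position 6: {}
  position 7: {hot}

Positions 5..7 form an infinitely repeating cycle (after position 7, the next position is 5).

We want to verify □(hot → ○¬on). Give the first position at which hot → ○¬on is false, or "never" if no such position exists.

Check hot → ○¬on at each position in order: 0 ✓, 1 ✓.
At position 2 the labels are {hot, on} and the next position 3 has {on}, so hot → ○¬on is false there. This is the first violation.

2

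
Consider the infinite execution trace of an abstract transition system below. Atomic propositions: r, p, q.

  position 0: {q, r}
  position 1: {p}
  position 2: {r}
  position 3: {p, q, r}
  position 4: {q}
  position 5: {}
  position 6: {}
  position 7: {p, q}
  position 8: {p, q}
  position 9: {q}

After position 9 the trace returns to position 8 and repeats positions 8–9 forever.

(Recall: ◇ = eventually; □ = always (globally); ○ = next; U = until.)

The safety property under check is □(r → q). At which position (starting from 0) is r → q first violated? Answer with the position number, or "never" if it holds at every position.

2

Check r → q at each position in order: 0 ✓, 1 ✓.
At position 2 the labels are {r}, so r → q is false there. This is the first violation.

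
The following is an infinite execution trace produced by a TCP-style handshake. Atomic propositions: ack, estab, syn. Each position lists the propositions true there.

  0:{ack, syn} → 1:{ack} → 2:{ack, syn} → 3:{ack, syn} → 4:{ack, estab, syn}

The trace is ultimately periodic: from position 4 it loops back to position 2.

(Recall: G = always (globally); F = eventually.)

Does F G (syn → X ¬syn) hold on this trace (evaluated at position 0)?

Does not hold

G (syn → X ¬syn) is false at every position 0..4, so it never becomes true and F G (syn → X ¬syn) fails.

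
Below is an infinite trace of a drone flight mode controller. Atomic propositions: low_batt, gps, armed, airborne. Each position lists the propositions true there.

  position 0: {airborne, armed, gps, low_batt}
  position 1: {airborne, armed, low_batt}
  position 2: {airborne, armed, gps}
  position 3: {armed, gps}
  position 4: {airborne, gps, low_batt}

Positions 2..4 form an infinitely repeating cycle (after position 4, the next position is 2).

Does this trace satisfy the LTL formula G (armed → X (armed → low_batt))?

armed → X (armed → low_batt) must hold at every position from 0 onward. It fails at position 1, so G (armed → X (armed → low_batt)) is false.
Positions where armed holds: 0, 1, 2, 3.
Check X (armed → low_batt) at each: 0→ok, 1→fails, 2→fails, 3→ok.

Does not hold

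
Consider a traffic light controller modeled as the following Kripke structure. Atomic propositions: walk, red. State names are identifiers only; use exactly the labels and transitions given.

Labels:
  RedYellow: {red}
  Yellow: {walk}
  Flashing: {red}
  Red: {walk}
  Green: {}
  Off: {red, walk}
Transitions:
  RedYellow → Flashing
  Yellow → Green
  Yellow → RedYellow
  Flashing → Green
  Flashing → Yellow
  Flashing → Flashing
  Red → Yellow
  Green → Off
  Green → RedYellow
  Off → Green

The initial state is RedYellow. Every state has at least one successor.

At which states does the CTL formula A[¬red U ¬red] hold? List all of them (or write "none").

{Yellow, Red, Green}

States satisfying ¬red: {Yellow, Red, Green}.
States satisfying A[¬red U ¬red]: {Yellow, Red, Green}.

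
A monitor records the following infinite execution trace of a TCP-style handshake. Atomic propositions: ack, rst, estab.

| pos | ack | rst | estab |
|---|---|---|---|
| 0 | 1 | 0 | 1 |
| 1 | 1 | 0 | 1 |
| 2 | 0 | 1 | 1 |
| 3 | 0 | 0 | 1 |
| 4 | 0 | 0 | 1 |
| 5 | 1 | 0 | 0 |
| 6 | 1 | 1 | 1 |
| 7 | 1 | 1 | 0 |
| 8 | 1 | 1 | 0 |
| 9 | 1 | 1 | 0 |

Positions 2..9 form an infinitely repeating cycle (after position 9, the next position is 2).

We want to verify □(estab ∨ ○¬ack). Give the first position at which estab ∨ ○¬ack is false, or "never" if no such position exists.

Check estab ∨ ○¬ack at each position in order: 0 ✓, 1 ✓, 2 ✓, 3 ✓, 4 ✓.
At position 5 the labels are {ack} and the next position 6 has {ack, estab, rst}, so estab ∨ ○¬ack is false there. This is the first violation.

5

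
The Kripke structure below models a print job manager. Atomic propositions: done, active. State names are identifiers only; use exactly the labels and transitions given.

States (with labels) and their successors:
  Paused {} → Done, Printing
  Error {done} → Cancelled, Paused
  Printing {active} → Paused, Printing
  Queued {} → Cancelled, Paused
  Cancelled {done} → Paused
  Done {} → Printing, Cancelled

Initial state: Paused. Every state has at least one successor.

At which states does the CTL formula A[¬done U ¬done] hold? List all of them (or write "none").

States satisfying ¬done: {Paused, Printing, Queued, Done}.
States satisfying A[¬done U ¬done]: {Paused, Printing, Queued, Done}.

{Paused, Printing, Queued, Done}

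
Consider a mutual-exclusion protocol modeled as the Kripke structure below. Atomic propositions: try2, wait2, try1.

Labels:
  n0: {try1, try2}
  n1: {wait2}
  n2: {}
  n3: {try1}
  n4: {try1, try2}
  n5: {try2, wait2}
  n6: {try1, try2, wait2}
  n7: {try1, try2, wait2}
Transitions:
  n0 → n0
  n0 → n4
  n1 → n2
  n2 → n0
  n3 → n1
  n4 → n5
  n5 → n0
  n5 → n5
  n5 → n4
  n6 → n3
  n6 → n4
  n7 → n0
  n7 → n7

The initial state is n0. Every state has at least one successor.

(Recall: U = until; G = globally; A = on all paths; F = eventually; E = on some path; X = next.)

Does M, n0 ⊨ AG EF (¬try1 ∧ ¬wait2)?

States satisfying EF (¬try1 ∧ ¬wait2): {n1, n2, n3, n6}.
States satisfying AG EF (¬try1 ∧ ¬wait2): ∅.
n0 is reachable from n0 and violates EF (¬try1 ∧ ¬wait2), so AG fails at n0.
n0 ∉ Sat(AG EF (¬try1 ∧ ¬wait2)).

Does not hold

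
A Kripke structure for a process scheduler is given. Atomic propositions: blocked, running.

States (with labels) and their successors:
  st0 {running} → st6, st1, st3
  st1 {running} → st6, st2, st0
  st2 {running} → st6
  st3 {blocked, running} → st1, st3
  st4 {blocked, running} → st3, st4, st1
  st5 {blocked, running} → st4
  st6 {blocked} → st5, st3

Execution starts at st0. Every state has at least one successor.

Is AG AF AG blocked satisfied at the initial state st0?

No

States satisfying AF AG blocked: ∅.
States satisfying AG AF AG blocked: ∅.
st0 is reachable from st0 and violates AF AG blocked, so AG fails at st0.
st0 ∉ Sat(AG AF AG blocked).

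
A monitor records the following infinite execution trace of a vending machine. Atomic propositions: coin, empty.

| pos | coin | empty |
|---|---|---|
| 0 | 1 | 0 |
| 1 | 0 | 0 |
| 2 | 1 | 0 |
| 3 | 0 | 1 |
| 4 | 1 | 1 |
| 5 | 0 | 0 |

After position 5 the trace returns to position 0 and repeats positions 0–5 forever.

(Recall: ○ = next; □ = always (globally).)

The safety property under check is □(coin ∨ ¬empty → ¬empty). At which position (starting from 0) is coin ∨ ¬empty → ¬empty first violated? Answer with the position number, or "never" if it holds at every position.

4

Check coin ∨ ¬empty → ¬empty at each position in order: 0 ✓, 1 ✓, 2 ✓, 3 ✓.
At position 4 the labels are {coin, empty}, so coin ∨ ¬empty → ¬empty is false there. This is the first violation.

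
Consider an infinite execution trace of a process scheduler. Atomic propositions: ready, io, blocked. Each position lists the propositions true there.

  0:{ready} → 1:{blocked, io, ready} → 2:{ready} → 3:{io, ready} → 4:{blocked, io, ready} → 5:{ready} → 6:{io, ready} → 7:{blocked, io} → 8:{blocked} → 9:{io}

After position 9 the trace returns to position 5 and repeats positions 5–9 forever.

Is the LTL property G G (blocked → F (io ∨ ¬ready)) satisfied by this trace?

Satisfied

G (blocked → F (io ∨ ¬ready)) holds at every position 0..9, and those are all positions ever visited, so G G (blocked → F (io ∨ ¬ready)) holds.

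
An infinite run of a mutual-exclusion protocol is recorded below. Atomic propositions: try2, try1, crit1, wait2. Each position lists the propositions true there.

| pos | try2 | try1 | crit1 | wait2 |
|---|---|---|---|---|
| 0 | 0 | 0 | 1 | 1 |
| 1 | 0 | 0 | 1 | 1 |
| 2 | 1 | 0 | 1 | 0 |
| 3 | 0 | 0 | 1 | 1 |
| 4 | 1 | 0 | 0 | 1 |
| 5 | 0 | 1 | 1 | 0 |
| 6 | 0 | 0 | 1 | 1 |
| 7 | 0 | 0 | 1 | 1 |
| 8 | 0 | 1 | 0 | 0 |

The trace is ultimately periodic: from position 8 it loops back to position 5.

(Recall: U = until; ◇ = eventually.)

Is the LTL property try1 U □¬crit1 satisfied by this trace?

Walking from position 0: at position 0, □¬crit1 has not yet held and try1 fails, so try1 U □¬crit1 is false.

Does not hold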